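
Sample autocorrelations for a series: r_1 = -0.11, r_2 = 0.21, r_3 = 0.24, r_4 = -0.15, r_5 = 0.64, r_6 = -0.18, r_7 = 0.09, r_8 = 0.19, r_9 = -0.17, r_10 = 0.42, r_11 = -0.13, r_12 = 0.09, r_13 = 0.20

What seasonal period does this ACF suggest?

The largest autocorrelation is r_5 = 0.64, with a weaker echo at lag 10 (0.42); the remaining lags stay at or below 0.24.
The dominant spike at lag 5 indicates a seasonal period of 5.

5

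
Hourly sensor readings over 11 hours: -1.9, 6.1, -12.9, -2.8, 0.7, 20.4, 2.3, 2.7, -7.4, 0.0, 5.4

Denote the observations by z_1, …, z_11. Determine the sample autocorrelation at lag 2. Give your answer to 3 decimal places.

Mean z̄ = (-1.9 + 6.1 − 12.9 − 2.8 + 0.7 + 20.4 + 2.3 + 2.7 − 7.4 + 0.0 + 5.4)/11 = 1.1455
Numerator Σ_{t=1}^{9}(z_t−z̄)(z_{t+2}−z̄) = -65.0705
Denominator Σ(z_t−z̄)² = 713.7873
r_2 = -65.0705 / 713.7873 = -0.091

-0.091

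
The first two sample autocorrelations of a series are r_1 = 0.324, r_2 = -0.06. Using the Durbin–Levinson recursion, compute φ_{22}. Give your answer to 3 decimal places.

φ_{22} = (r_2 − r_1²) / (1 − r_1²)
r_1² = (0.324)² = 0.104976
Numerator = -0.06 − 0.1050 = -0.1650; denominator = 1 − 0.1050 = 0.8950
φ_{22} = -0.1650 / 0.8950 = -0.184

-0.184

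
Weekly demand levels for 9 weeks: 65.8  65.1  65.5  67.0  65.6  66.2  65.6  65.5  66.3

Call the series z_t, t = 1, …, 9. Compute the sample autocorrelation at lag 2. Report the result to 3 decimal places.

Mean z̄ = (65.8 + 65.1 + 65.5 + 67.0 + 65.6 + 66.2 + 65.6 + 65.5 + 66.3)/9 = 65.8444
Σ(z_t−z̄)(z_{t+2}−z̄) = (0.0153) + (-0.8602) + (0.0842) + (0.4109) + (0.0598) + (-0.1225) + (-0.1114) = -0.5240
Denominator Σ(z_t−z̄)² = 2.5822
r_2 = -0.5240 / 2.5822 = -0.203

-0.203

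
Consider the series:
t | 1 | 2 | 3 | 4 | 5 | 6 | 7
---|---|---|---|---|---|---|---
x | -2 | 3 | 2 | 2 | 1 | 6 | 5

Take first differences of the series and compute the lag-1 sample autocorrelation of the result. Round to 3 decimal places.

-0.443

First differences Δx: 5, -1, 0, -1, 5, -1
Mean of differences = 1.1667
Numerator Σ(Δx_t−Δx̄)(Δx_{t+1}−Δx̄) = -19.8611
Denominator Σ(Δx_t−Δx̄)² = 44.8333
r_1(Δx) = -19.8611 / 44.8333 = -0.443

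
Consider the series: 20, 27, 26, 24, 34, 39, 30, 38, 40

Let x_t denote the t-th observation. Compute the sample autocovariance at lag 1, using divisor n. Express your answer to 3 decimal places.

Mean x̄ = (20 + 27 + 26 + 24 + 34 + 39 + 30 + 38 + 40)/9 = 30.8889
Σ_{t=1}^{8}(x_t−x̄)(x_{t+1}−x̄) = 150.0988
γ_1 = 150.0988 / 9 = 16.678

16.678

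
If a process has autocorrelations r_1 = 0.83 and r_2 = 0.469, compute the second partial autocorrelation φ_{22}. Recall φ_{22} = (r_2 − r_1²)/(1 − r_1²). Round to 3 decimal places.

-0.707

φ_{22} = (r_2 − r_1²) / (1 − r_1²)
r_1² = (0.83)² = 0.6889
Numerator = 0.469 − 0.6889 = -0.2199; denominator = 1 − 0.6889 = 0.3111
φ_{22} = -0.2199 / 0.3111 = -0.707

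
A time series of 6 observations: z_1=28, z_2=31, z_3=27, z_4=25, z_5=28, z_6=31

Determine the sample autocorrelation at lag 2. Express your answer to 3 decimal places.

Mean z̄ = (28 + 31 + 27 + 25 + 28 + 31)/6 = 28.3333
Deviations from mean: -0.3333, 2.6667, -1.3333, -3.3333, -0.3333, 2.6667
Numerator Σ_{t=1}^{4}(z_t−z̄)(z_{t+2}−z̄) = -16.8889
Denominator Σ(z_t−z̄)² = 27.3333
r_2 = -16.8889 / 27.3333 = -0.618

-0.618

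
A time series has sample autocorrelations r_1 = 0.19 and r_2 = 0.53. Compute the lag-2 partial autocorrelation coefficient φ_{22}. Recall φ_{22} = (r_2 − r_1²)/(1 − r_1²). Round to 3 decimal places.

φ_{22} = (r_2 − r_1²) / (1 − r_1²)
r_1² = (0.19)² = 0.0361
Numerator = 0.53 − 0.0361 = 0.4939; denominator = 1 − 0.0361 = 0.9639
φ_{22} = 0.4939 / 0.9639 = 0.512

0.512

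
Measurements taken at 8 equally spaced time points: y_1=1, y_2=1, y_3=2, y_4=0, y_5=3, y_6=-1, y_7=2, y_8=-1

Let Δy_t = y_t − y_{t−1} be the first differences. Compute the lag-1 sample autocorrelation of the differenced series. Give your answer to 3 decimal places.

First differences Δy: 0, 1, -2, 3, -4, 3, -3
Mean of differences = -0.2857
Numerator Σ(Δy_t−Δȳ)(Δy_{t+1}−Δȳ) = -40.7959
Denominator Σ(Δy_t−Δȳ)² = 47.4286
r_1(Δy) = -40.7959 / 47.4286 = -0.860

-0.860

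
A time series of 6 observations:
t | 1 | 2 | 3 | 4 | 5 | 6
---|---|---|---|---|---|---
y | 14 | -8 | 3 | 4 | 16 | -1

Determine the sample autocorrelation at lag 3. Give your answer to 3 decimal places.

Mean ȳ = (14 − 8 + 3 + 4 + 16 − 1)/6 = 4.6667
Numerator Σ_{t=1}^{3}(y_t−ȳ)(y_{t+3}−ȳ) = -140.3333
Denominator Σ(y_t−ȳ)² = 411.3333
r_3 = -140.3333 / 411.3333 = -0.341

-0.341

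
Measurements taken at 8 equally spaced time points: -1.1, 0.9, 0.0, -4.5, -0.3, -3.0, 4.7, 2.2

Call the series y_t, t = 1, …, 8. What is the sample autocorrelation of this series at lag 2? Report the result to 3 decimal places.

0.006

Mean ȳ = (-1.1 + 0.9 + 0.0 − 4.5 − 0.3 − 3.0 + 4.7 + 2.2)/8 = -0.1375
Deviations from mean: -0.9625, 1.0375, 0.1375, -4.3625, -0.1625, -2.8625, 4.8375, 2.3375
Σ(y_t−ȳ)(y_{t+2}−ȳ) = (-0.1323) + (-4.5261) + (-0.0223) + (12.4877) + (-0.7861) + (-6.6911) = 0.3297
Denominator Σ(y_t−ȳ)² = 58.1388
r_2 = 0.3297 / 58.1388 = 0.006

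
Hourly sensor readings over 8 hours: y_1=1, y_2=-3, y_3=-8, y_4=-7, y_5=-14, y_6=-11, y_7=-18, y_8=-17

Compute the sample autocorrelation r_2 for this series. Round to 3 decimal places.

Mean ȳ = (1 − 3 − 8 − 7 − 14 − 11 − 18 − 17)/8 = -9.6250
Σ(y_t−ȳ)(y_{t+2}−ȳ) = (17.2656) + (17.3906) + (-7.1094) + (-3.6094) + (36.6406) + (10.1406) = 70.7188
Denominator Σ(y_t−ȳ)² = 311.8750
r_2 = 70.7188 / 311.8750 = 0.227

0.227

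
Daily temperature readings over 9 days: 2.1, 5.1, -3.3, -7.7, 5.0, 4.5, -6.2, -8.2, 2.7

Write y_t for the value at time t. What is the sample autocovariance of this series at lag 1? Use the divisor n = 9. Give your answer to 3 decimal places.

-0.395

Mean ȳ = (2.1 + 5.1 − 3.3 − 7.7 + 5.0 + 4.5 − 6.2 − 8.2 + 2.7)/9 = -0.6667
Σ_{t=1}^{8}(y_t−ȳ)(y_{t+1}−ȳ) = -3.5544
γ_1 = -3.5544 / 9 = -0.395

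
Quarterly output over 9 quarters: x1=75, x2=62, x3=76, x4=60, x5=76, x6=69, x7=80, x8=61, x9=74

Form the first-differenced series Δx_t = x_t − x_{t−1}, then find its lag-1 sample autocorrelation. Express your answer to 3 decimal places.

First differences Δx: -13, 14, -16, 16, -7, 11, -19, 13
Mean of differences = -0.1250
Numerator Σ(Δx_t−Δx̄)(Δx_{t+1}−Δx̄) = -1307.1406
Denominator Σ(Δx_t−Δx̄)² = 1576.8750
r_1(Δx) = -1307.1406 / 1576.8750 = -0.829

-0.829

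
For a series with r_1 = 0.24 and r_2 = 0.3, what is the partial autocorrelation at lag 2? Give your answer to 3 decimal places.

φ_{22} = (r_2 − r_1²) / (1 − r_1²)
r_1² = (0.24)² = 0.0576
Numerator = 0.3 − 0.0576 = 0.2424; denominator = 1 − 0.0576 = 0.9424
φ_{22} = 0.2424 / 0.9424 = 0.257

0.257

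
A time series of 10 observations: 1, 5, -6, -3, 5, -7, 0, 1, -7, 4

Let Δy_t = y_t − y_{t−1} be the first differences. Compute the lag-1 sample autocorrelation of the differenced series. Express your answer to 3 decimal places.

-0.541

First differences Δy: 4, -11, 3, 8, -12, 7, 1, -8, 11
Mean of differences = 0.3333
Numerator Σ(Δy_t−Δȳ)(Δy_{t+1}−Δȳ) = -318.1111
Denominator Σ(Δy_t−Δȳ)² = 588.0000
r_1(Δy) = -318.1111 / 588.0000 = -0.541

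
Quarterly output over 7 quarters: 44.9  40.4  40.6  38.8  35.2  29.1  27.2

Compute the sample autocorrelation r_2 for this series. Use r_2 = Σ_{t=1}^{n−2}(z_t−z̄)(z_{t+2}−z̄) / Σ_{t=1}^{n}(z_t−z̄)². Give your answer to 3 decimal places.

Mean z̄ = (44.9 + 40.4 + 40.6 + 38.8 + 35.2 + 29.1 + 27.2)/7 = 36.6000
Numerator Σ_{t=1}^{5}(z_t−z̄)(z_{t+2}−z̄) = 32.6200
Denominator Σ(z_t−z̄)² = 250.7400
r_2 = 32.6200 / 250.7400 = 0.130

0.130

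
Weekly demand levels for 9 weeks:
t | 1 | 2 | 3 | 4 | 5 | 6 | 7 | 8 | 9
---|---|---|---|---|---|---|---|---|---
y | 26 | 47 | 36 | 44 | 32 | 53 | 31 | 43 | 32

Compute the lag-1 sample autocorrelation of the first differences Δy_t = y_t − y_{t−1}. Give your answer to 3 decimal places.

First differences Δy: 21, -11, 8, -12, 21, -22, 12, -11
Mean of differences = 0.7500
Numerator Σ(Δy_t−Δȳ)(Δy_{t+1}−Δȳ) = -1522.5625
Denominator Σ(Δy_t−Δȳ)² = 1955.5000
r_1(Δy) = -1522.5625 / 1955.5000 = -0.779

-0.779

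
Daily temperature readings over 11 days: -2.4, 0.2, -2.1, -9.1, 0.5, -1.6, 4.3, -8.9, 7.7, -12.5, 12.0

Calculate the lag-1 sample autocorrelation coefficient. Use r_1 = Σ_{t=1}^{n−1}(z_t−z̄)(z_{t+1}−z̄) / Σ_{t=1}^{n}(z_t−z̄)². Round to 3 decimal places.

Mean z̄ = (-2.4 + 0.2 − 2.1 − 9.1 + 0.5 − 1.6 + 4.3 − 8.9 + 7.7 − 12.5 + 12.0)/11 = -1.0818
Numerator Σ_{t=1}^{10}(z_t−z̄)(z_{t+1}−z̄) = -371.4994
Denominator Σ(z_t−z̄)² = 540.1964
r_1 = -371.4994 / 540.1964 = -0.688

-0.688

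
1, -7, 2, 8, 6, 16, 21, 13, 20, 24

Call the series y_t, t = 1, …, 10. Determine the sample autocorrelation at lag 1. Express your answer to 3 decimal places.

0.610

Mean ȳ = (1 − 7 + 2 + 8 + 6 + 16 + 21 + 13 + 20 + 24)/10 = 10.4000
Numerator Σ_{t=1}^{9}(y_t−ȳ)(y_{t+1}−ȳ) = 558.2400
Denominator Σ(y_t−ȳ)² = 914.4000
r_1 = 558.2400 / 914.4000 = 0.610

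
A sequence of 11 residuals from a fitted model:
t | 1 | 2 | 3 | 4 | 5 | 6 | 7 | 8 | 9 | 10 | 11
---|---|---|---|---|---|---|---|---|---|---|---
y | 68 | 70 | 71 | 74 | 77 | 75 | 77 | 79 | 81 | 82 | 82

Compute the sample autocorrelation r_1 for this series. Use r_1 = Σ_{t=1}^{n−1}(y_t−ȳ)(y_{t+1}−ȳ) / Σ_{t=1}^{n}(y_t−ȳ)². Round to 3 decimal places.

Mean ȳ = (68 + 70 + 71 + 74 + 77 + 75 + 77 + 79 + 81 + 82 + 82)/11 = 76.0000
Numerator Σ_{t=1}^{10}(y_t−ȳ)(y_{t+1}−ȳ) = 168.0000
Denominator Σ(y_t−ȳ)² = 238.0000
r_1 = 168.0000 / 238.0000 = 0.706

0.706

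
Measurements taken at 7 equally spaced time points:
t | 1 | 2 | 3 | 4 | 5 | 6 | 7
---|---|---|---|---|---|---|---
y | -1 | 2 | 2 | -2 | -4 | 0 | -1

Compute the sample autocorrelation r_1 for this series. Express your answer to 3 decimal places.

Mean ȳ = (-1 + 2 + 2 − 2 − 4 + 0 − 1)/7 = -0.5714
Deviations from mean: -0.4286, 2.5714, 2.5714, -1.4286, -3.4286, 0.5714, -0.4286
Σ(y_t−ȳ)(y_{t+1}−ȳ) = (-1.1020) + (6.6122) + (-3.6735) + (4.8980) + (-1.9592) + (-0.2449) = 4.5306
Denominator Σ(y_t−ȳ)² = 27.7143
r_1 = 4.5306 / 27.7143 = 0.163

0.163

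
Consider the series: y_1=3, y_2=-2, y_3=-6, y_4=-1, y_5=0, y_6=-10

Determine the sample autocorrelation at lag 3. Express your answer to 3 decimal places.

0.332

Mean ȳ = (3 − 2 − 6 − 1 + 0 − 10)/6 = -2.6667
Deviations from mean: 5.6667, 0.6667, -3.3333, 1.6667, 2.6667, -7.3333
Numerator Σ_{t=1}^{3}(y_t−ȳ)(y_{t+3}−ȳ) = 35.6667
Denominator Σ(y_t−ȳ)² = 107.3333
r_3 = 35.6667 / 107.3333 = 0.332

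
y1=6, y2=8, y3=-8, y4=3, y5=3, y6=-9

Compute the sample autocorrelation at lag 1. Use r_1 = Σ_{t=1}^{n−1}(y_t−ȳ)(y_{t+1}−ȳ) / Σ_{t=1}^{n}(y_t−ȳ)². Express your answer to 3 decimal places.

Mean ȳ = (6 + 8 − 8 + 3 + 3 − 9)/6 = 0.5000
Deviations from mean: 5.5000, 7.5000, -8.5000, 2.5000, 2.5000, -9.5000
Numerator Σ_{t=1}^{5}(y_t−ȳ)(y_{t+1}−ȳ) = -61.2500
Denominator Σ(y_t−ȳ)² = 261.5000
r_1 = -61.2500 / 261.5000 = -0.234

-0.234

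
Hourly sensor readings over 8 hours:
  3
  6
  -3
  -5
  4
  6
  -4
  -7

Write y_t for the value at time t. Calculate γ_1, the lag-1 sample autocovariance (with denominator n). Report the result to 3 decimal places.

Mean ȳ = (3 + 6 − 3 − 5 + 4 + 6 − 4 − 7)/8 = 0.0000
Σ_{t=1}^{7}(y_t−ȳ)(y_{t+1}−ȳ) = 23.0000
γ_1 = 23.0000 / 8 = 2.875

2.875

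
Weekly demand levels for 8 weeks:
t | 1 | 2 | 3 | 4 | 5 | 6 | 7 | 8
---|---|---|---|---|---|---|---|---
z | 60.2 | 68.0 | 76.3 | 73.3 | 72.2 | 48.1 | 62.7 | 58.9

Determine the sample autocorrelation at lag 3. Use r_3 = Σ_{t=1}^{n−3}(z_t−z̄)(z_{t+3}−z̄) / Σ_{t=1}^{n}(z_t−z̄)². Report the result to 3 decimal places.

Mean z̄ = (60.2 + 68.0 + 76.3 + 73.3 + 72.2 + 48.1 + 62.7 + 58.9)/8 = 64.9625
Deviations from mean: -4.7625, 3.0375, 11.3375, 8.3375, 7.2375, -16.8625, -2.2625, -6.0625
Numerator Σ_{t=1}^{5}(z_t−z̄)(z_{t+3}−z̄) = -271.6430
Denominator Σ(z_t−z̄)² = 608.5588
r_3 = -271.6430 / 608.5588 = -0.446

-0.446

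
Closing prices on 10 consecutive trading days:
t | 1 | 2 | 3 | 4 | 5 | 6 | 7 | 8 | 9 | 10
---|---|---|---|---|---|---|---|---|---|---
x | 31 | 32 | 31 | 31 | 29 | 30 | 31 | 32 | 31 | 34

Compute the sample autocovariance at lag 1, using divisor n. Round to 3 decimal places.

Mean x̄ = (31 + 32 + 31 + 31 + 29 + 30 + 31 + 32 + 31 + 34)/10 = 31.2000
Σ_{t=1}^{9}(x_t−x̄)(x_{t+1}−x̄) = 2.1600
γ_1 = 2.1600 / 10 = 0.216

0.216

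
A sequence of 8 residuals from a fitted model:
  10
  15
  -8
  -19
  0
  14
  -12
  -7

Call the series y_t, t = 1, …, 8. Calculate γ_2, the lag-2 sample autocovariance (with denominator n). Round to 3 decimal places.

Mean ȳ = (10 + 15 − 8 − 19 + 0 + 14 − 12 − 7)/8 = -0.8750
Deviations: 10.8750, 15.8750, -7.1250, -18.1250, 0.8750, 14.8750, -11.1250, -6.1250
Σ_{t=1}^{6}(y_t−ȳ)(y_{t+2}−ȳ) = -741.9063
γ_2 = -741.9063 / 8 = -92.738

-92.738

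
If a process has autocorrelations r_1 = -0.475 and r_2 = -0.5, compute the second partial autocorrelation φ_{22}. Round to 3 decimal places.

-0.937

φ_{22} = (r_2 − r_1²) / (1 − r_1²)
r_1² = (-0.475)² = 0.225625
Numerator = -0.5 − 0.2256 = -0.7256; denominator = 1 − 0.2256 = 0.7744
φ_{22} = -0.7256 / 0.7744 = -0.937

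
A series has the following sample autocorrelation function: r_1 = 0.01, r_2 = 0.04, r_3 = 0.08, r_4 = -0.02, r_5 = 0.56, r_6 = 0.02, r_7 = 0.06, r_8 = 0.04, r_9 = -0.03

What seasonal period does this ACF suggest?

The largest autocorrelation is r_5 = 0.56; the remaining lags stay at or below 0.08.
The dominant spike at lag 5 indicates a seasonal period of 5.

5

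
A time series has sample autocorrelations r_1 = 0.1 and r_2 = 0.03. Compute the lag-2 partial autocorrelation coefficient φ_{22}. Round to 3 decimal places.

0.020

φ_{22} = (r_2 − r_1²) / (1 − r_1²)
r_1² = (0.1)² = 0.01
Numerator = 0.03 − 0.0100 = 0.0200; denominator = 1 − 0.0100 = 0.9900
φ_{22} = 0.0200 / 0.9900 = 0.020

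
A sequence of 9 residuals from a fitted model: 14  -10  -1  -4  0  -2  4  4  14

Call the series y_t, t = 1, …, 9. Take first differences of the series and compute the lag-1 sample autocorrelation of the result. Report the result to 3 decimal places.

-0.335

First differences Δy: -24, 9, -3, 4, -2, 6, 0, 10
Mean of differences = 0.0000
Numerator Σ(Δy_t−Δȳ)(Δy_{t+1}−Δȳ) = -275.0000
Denominator Σ(Δy_t−Δȳ)² = 822.0000
r_1(Δy) = -275.0000 / 822.0000 = -0.335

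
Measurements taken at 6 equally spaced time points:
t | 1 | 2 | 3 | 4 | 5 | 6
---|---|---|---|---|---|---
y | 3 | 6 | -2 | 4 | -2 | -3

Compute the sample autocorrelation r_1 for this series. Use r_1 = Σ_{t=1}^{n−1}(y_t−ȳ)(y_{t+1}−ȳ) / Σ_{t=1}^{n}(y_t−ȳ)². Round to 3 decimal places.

-0.153

Mean ȳ = (3 + 6 − 2 + 4 − 2 − 3)/6 = 1.0000
Deviations from mean: 2.0000, 5.0000, -3.0000, 3.0000, -3.0000, -4.0000
Numerator Σ_{t=1}^{5}(y_t−ȳ)(y_{t+1}−ȳ) = -11.0000
Denominator Σ(y_t−ȳ)² = 72.0000
r_1 = -11.0000 / 72.0000 = -0.153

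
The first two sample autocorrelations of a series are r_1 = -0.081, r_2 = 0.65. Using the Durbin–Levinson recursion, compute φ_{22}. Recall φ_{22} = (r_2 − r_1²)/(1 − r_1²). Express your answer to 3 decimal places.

φ_{22} = (r_2 − r_1²) / (1 − r_1²)
r_1² = (-0.081)² = 0.006561
Numerator = 0.65 − 0.0066 = 0.6434; denominator = 1 − 0.0066 = 0.9934
φ_{22} = 0.6434 / 0.9934 = 0.648

0.648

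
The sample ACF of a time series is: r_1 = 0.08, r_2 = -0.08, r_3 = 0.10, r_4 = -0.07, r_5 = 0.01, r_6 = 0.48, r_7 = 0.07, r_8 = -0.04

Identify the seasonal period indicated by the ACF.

6

The largest autocorrelation is r_6 = 0.48; the remaining lags stay at or below 0.10.
The dominant spike at lag 6 indicates a seasonal period of 6.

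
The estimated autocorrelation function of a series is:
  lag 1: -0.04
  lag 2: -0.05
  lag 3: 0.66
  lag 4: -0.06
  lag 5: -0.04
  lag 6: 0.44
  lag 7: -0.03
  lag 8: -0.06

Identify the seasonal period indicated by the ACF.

3

The largest autocorrelation is r_3 = 0.66, with a weaker echo at lag 6 (0.44); the remaining lags stay at or below -0.03.
The dominant spike at lag 3 indicates a seasonal period of 3.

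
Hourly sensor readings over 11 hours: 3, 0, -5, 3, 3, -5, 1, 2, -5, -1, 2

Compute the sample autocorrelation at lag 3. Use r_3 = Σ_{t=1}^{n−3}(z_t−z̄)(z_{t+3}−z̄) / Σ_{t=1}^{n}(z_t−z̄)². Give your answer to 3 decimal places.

0.642

Mean z̄ = (3 + 0 − 5 + 3 + 3 − 5 + 1 + 2 − 5 − 1 + 2)/11 = -0.1818
Numerator Σ_{t=1}^{8}(z_t−z̄)(z_{t+3}−z̄) = 71.6281
Denominator Σ(z_t−z̄)² = 111.6364
r_3 = 71.6281 / 111.6364 = 0.642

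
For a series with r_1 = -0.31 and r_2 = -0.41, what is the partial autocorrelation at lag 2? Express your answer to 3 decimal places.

φ_{22} = (r_2 − r_1²) / (1 − r_1²)
r_1² = (-0.31)² = 0.0961
Numerator = -0.41 − 0.0961 = -0.5061; denominator = 1 − 0.0961 = 0.9039
φ_{22} = -0.5061 / 0.9039 = -0.560

-0.560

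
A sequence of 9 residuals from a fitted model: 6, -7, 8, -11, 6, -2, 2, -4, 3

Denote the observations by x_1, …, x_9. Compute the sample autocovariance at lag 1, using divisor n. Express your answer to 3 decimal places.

Mean x̄ = (6 − 7 + 8 − 11 + 6 − 2 + 2 − 4 + 3)/9 = 0.1111
Σ_{t=1}^{8}(x_t−x̄)(x_{t+1}−x̄) = -287.1235
γ_1 = -287.1235 / 9 = -31.903

-31.903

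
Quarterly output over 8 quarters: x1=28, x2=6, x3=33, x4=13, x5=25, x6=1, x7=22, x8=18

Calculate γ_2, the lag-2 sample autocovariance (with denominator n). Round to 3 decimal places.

53.484

Mean x̄ = (28 + 6 + 33 + 13 + 25 + 1 + 22 + 18)/8 = 18.2500
Σ_{t=1}^{6}(x_t−x̄)(x_{t+2}−x̄) = 427.8750
γ_2 = 427.8750 / 8 = 53.484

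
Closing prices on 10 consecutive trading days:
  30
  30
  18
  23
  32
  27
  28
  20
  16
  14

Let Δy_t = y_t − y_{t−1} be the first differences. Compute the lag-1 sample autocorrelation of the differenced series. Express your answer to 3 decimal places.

-0.184

First differences Δy: 0, -12, 5, 9, -5, 1, -8, -4, -2
Mean of differences = -1.7778
Numerator Σ(Δy_t−Δȳ)(Δy_{t+1}−Δȳ) = -61.0494
Denominator Σ(Δy_t−Δȳ)² = 331.5556
r_1(Δy) = -61.0494 / 331.5556 = -0.184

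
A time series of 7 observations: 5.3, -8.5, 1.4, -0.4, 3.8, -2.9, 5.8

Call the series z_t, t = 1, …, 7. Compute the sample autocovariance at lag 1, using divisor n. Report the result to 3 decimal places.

Mean z̄ = (5.3 − 8.5 + 1.4 − 0.4 + 3.8 − 2.9 + 5.8)/7 = 0.6429
Σ_{t=1}^{6}(z_t−z̄)(z_{t+1}−z̄) = -83.0404
γ_1 = -83.0404 / 7 = -11.863

-11.863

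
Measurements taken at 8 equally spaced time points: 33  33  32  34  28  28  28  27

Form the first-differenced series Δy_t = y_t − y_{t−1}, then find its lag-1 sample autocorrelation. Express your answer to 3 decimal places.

First differences Δy: 0, -1, 2, -6, 0, 0, -1
Mean of differences = -0.8571
Numerator Σ(Δy_t−Δȳ)(Δy_{t+1}−Δȳ) = -19.0204
Denominator Σ(Δy_t−Δȳ)² = 36.8571
r_1(Δy) = -19.0204 / 36.8571 = -0.516

-0.516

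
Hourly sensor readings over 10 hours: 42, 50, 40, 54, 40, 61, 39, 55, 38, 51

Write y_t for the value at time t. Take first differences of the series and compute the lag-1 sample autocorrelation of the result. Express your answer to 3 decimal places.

-0.918

First differences Δy: 8, -10, 14, -14, 21, -22, 16, -17, 13
Mean of differences = 1.0000
Numerator Σ(Δy_t−Δȳ)(Δy_{t+1}−Δȳ) = -2006.0000
Denominator Σ(Δy_t−Δȳ)² = 2186.0000
r_1(Δy) = -2006.0000 / 2186.0000 = -0.918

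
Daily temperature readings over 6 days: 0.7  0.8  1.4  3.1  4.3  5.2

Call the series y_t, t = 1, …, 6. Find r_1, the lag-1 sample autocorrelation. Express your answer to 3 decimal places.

Mean ȳ = (0.7 + 0.8 + 1.4 + 3.1 + 4.3 + 5.2)/6 = 2.5833
Deviations from mean: -1.8833, -1.7833, -1.1833, 0.5167, 1.7167, 2.6167
Σ(y_t−ȳ)(y_{t+1}−ȳ) = (3.3586) + (2.1103) + (-0.6114) + (0.8869) + (4.4919) = 10.2364
Denominator Σ(y_t−ȳ)² = 18.1883
r_1 = 10.2364 / 18.1883 = 0.563

0.563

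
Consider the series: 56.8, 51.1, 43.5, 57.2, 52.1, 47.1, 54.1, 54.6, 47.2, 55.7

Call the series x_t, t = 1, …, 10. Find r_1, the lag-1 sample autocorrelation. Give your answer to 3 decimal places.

Mean x̄ = (56.8 + 51.1 + 43.5 + 57.2 + 52.1 + 47.1 + 54.1 + 54.6 + 47.2 + 55.7)/10 = 51.9400
Numerator Σ_{t=1}^{9}(x_t−x̄)(x_{t+1}−x̄) = -76.4596
Denominator Σ(x_t−x̄)² = 195.0240
r_1 = -76.4596 / 195.0240 = -0.392

-0.392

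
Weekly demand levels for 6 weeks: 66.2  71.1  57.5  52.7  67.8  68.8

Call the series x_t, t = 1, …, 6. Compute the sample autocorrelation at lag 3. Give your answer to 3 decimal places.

-0.111

Mean x̄ = (66.2 + 71.1 + 57.5 + 52.7 + 67.8 + 68.8)/6 = 64.0167
Deviations from mean: 2.1833, 7.0833, -6.5167, -11.3167, 3.7833, 4.7833
Σ(x_t−x̄)(x_{t+3}−x̄) = (-24.7081) + (26.7986) + (-31.1714) = -29.0808
Denominator Σ(x_t−x̄)² = 262.6683
r_3 = -29.0808 / 262.6683 = -0.111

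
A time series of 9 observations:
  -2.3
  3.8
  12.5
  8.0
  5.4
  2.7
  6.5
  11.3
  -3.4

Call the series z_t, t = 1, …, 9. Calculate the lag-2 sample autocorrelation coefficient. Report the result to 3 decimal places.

Mean z̄ = (-2.3 + 3.8 + 12.5 + 8.0 + 5.4 + 2.7 + 6.5 + 11.3 − 3.4)/9 = 4.9444
Numerator Σ_{t=1}^{7}(z_t−z̄)(z_{t+2}−z̄) = -88.1851
Denominator Σ(z_t−z̄)² = 237.9022
r_2 = -88.1851 / 237.9022 = -0.371

-0.371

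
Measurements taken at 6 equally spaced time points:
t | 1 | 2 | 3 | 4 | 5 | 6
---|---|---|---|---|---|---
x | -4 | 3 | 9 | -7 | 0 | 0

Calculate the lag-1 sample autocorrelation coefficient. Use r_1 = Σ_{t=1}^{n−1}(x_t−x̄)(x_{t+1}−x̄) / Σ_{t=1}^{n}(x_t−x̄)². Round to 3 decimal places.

-0.316

Mean x̄ = (-4 + 3 + 9 − 7 + 0 + 0)/6 = 0.1667
Numerator Σ_{t=1}^{5}(x_t−x̄)(x_{t+1}−x̄) = -48.8611
Denominator Σ(x_t−x̄)² = 154.8333
r_1 = -48.8611 / 154.8333 = -0.316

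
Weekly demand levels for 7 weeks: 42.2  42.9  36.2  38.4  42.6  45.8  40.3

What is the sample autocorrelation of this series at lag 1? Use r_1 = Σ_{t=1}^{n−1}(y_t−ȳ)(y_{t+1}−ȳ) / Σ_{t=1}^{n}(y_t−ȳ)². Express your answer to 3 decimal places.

Mean ȳ = (42.2 + 42.9 + 36.2 + 38.4 + 42.6 + 45.8 + 40.3)/7 = 41.2000
Deviations from mean: 1.0000, 1.7000, -5.0000, -2.8000, 1.4000, 4.6000, -0.9000
Numerator Σ_{t=1}^{6}(y_t−ȳ)(y_{t+1}−ȳ) = 5.5800
Denominator Σ(y_t−ȳ)² = 60.6600
r_1 = 5.5800 / 60.6600 = 0.092

0.092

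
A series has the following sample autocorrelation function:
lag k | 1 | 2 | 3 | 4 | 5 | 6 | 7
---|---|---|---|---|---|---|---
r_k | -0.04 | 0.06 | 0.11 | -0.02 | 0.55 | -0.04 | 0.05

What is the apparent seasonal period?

The largest autocorrelation is r_5 = 0.55; the remaining lags stay at or below 0.11.
The dominant spike at lag 5 indicates a seasonal period of 5.

5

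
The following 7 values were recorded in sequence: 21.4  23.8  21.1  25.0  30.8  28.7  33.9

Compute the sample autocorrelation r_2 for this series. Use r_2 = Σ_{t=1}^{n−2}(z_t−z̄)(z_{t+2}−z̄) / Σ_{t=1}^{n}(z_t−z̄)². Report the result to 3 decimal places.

Mean z̄ = (21.4 + 23.8 + 21.1 + 25.0 + 30.8 + 28.7 + 33.9)/7 = 26.3857
Σ(z_t−z̄)(z_{t+2}−z̄) = (26.3531) + (3.5831) + (-23.3327) + (-3.2069) + (33.1702) = 36.5667
Denominator Σ(z_t−z̄)² = 142.7086
r_2 = 36.5667 / 142.7086 = 0.256

0.256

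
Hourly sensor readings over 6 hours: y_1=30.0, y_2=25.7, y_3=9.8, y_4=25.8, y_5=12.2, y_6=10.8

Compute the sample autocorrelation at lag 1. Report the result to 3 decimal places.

Mean ȳ = (30.0 + 25.7 + 9.8 + 25.8 + 12.2 + 10.8)/6 = 19.0500
Deviations from mean: 10.9500, 6.6500, -9.2500, 6.7500, -6.8500, -8.2500
Numerator Σ_{t=1}^{5}(y_t−ȳ)(y_{t+1}−ȳ) = -40.8575
Denominator Σ(y_t−ȳ)² = 410.2350
r_1 = -40.8575 / 410.2350 = -0.100

-0.100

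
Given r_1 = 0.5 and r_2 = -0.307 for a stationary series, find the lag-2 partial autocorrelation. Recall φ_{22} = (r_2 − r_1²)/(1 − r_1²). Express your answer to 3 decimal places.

-0.743

φ_{22} = (r_2 − r_1²) / (1 − r_1²)
r_1² = (0.5)² = 0.25
Numerator = -0.307 − 0.2500 = -0.5570; denominator = 1 − 0.2500 = 0.7500
φ_{22} = -0.5570 / 0.7500 = -0.743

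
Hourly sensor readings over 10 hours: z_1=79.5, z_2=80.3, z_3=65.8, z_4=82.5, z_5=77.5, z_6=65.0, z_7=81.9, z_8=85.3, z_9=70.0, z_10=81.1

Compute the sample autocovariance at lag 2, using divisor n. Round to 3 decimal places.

-17.933

Mean z̄ = (79.5 + 80.3 + 65.8 + 82.5 + 77.5 + 65.0 + 81.9 + 85.3 + 70.0 + 81.1)/10 = 76.8900
Σ_{t=1}^{8}(z_t−z̄)(z_{t+2}−z̄) = -179.3342
γ_2 = -179.3342 / 10 = -17.933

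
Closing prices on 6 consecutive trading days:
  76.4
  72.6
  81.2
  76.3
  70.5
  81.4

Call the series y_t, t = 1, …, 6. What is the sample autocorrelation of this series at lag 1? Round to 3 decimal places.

-0.490

Mean ȳ = (76.4 + 72.6 + 81.2 + 76.3 + 70.5 + 81.4)/6 = 76.4000
Deviations from mean: 0.0000, -3.8000, 4.8000, -0.1000, -5.9000, 5.0000
Σ(y_t−ȳ)(y_{t+1}−ȳ) = (0.0000) + (-18.2400) + (-0.4800) + (0.5900) + (-29.5000) = -47.6300
Denominator Σ(y_t−ȳ)² = 97.3000
r_1 = -47.6300 / 97.3000 = -0.490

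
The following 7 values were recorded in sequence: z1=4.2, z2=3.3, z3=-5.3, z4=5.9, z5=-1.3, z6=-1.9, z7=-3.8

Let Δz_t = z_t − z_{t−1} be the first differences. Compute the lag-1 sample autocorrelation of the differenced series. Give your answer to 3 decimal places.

-0.703

First differences Δz: -0.9, -8.6, 11.2, -7.2, -0.6, -1.9
Mean of differences = -1.3333
Numerator Σ(Δz_t−Δz̄)(Δz_{t+1}−Δz̄) = -172.4711
Denominator Σ(Δz_t−Δz̄)² = 245.3533
r_1(Δz) = -172.4711 / 245.3533 = -0.703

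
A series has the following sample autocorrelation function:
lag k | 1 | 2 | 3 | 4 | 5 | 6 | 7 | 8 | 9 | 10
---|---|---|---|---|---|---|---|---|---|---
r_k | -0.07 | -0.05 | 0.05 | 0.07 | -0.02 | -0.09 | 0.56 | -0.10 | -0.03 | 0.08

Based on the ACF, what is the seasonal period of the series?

The largest autocorrelation is r_7 = 0.56; the remaining lags stay at or below 0.08.
The dominant spike at lag 7 indicates a seasonal period of 7.

7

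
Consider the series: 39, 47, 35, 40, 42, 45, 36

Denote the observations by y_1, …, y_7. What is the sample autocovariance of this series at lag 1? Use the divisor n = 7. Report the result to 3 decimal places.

Mean ȳ = (39 + 47 + 35 + 40 + 42 + 45 + 36)/7 = 40.5714
Deviations: -1.5714, 6.4286, -5.5714, -0.5714, 1.4286, 4.4286, -4.5714
Σ_{t=1}^{6}(y_t−ȳ)(y_{t+1}−ȳ) = -57.4694
γ_1 = -57.4694 / 7 = -8.210

-8.210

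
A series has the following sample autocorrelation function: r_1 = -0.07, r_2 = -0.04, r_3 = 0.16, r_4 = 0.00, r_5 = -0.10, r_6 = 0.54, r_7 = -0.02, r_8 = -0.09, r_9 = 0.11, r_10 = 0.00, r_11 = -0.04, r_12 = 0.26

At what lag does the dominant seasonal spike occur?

6

The largest autocorrelation is r_6 = 0.54, with a weaker echo at lag 12 (0.26); the remaining lags stay at or below 0.16.
The dominant spike at lag 6 indicates a seasonal period of 6.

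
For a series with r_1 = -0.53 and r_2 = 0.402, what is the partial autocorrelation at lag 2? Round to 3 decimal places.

0.168

φ_{22} = (r_2 − r_1²) / (1 − r_1²)
r_1² = (-0.53)² = 0.2809
Numerator = 0.402 − 0.2809 = 0.1211; denominator = 1 − 0.2809 = 0.7191
φ_{22} = 0.1211 / 0.7191 = 0.168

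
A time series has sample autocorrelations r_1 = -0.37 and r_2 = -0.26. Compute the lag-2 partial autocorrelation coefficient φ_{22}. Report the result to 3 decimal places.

φ_{22} = (r_2 − r_1²) / (1 − r_1²)
r_1² = (-0.37)² = 0.1369
Numerator = -0.26 − 0.1369 = -0.3969; denominator = 1 − 0.1369 = 0.8631
φ_{22} = -0.3969 / 0.8631 = -0.460

-0.460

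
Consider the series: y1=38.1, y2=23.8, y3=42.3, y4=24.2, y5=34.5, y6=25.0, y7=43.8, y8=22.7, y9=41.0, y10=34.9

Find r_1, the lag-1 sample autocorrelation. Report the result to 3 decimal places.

-0.799

Mean ȳ = (38.1 + 23.8 + 42.3 + 24.2 + 34.5 + 25.0 + 43.8 + 22.7 + 41.0 + 34.9)/10 = 33.0300
Numerator Σ_{t=1}^{9}(y_t−ȳ)(y_{t+1}−ȳ) = -504.1599
Denominator Σ(y_t−ȳ)² = 631.1610
r_1 = -504.1599 / 631.1610 = -0.799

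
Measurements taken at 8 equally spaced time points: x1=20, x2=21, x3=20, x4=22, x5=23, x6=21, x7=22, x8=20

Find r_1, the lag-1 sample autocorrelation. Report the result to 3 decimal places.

Mean x̄ = (20 + 21 + 20 + 22 + 23 + 21 + 22 + 20)/8 = 21.1250
Deviations from mean: -1.1250, -0.1250, -1.1250, 0.8750, 1.8750, -0.1250, 0.8750, -1.1250
Σ(x_t−x̄)(x_{t+1}−x̄) = (0.1406) + (0.1406) + (-0.9844) + (1.6406) + (-0.2344) + (-0.1094) + (-0.9844) = -0.3906
Denominator Σ(x_t−x̄)² = 8.8750
r_1 = -0.3906 / 8.8750 = -0.044

-0.044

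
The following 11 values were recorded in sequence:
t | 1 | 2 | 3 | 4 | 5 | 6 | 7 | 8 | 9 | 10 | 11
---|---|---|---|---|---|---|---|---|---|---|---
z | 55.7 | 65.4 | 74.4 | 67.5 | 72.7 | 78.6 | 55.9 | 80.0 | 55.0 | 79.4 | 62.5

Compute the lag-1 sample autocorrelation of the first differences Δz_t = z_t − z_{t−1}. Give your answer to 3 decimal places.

First differences Δz: 9.7, 9.0, -6.9, 5.2, 5.9, -22.7, 24.1, -25.0, 24.4, -16.9
Mean of differences = 0.6800
Numerator Σ(Δz_t−Δz̄)(Δz_{t+1}−Δz̄) = -2295.8424
Denominator Σ(Δz_t−Δz̄)² = 2881.9960
r_1(Δz) = -2295.8424 / 2881.9960 = -0.797

-0.797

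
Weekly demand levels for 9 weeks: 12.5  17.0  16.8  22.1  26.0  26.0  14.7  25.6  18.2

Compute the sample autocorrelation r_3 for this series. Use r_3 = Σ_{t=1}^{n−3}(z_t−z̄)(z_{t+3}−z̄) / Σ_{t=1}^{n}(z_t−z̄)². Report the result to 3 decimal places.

Mean z̄ = (12.5 + 17.0 + 16.8 + 22.1 + 26.0 + 26.0 + 14.7 + 25.6 + 18.2)/9 = 19.8778
Σ(z_t−z̄)(z_{t+3}−z̄) = (-16.3951) + (-17.6184) + (-18.8428) + (-11.5062) + (35.0327) + (-10.2717) = -39.6015
Denominator Σ(z_t−z̄)² = 214.4556
r_3 = -39.6015 / 214.4556 = -0.185

-0.185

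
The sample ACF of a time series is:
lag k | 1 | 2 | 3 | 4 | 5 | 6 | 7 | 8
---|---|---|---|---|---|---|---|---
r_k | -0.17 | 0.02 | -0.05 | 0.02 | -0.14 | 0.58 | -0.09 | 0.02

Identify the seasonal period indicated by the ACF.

6

The largest autocorrelation is r_6 = 0.58; the remaining lags stay at or below 0.02.
The dominant spike at lag 6 indicates a seasonal period of 6.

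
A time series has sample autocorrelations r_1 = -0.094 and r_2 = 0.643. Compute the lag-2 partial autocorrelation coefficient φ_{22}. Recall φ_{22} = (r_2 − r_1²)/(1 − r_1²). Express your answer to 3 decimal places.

0.640

φ_{22} = (r_2 − r_1²) / (1 − r_1²)
r_1² = (-0.094)² = 0.008836
Numerator = 0.643 − 0.0088 = 0.6342; denominator = 1 − 0.0088 = 0.9912
φ_{22} = 0.6342 / 0.9912 = 0.640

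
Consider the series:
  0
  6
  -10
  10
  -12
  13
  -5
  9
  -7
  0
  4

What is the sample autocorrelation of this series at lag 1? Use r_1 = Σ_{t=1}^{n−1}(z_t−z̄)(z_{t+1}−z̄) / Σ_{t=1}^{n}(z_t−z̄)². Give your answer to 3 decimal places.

-0.858

Mean z̄ = (0 + 6 − 10 + 10 − 12 + 13 − 5 + 9 − 7 + 0 + 4)/11 = 0.7273
Numerator Σ_{t=1}^{10}(z_t−z̄)(z_{t+1}−z̄) = -612.4380
Denominator Σ(z_t−z̄)² = 714.1818
r_1 = -612.4380 / 714.1818 = -0.858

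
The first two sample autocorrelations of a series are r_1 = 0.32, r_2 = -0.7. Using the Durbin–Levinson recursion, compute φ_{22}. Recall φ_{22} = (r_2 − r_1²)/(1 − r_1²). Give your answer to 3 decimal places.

φ_{22} = (r_2 − r_1²) / (1 − r_1²)
r_1² = (0.32)² = 0.1024
Numerator = -0.7 − 0.1024 = -0.8024; denominator = 1 − 0.1024 = 0.8976
φ_{22} = -0.8024 / 0.8976 = -0.894

-0.894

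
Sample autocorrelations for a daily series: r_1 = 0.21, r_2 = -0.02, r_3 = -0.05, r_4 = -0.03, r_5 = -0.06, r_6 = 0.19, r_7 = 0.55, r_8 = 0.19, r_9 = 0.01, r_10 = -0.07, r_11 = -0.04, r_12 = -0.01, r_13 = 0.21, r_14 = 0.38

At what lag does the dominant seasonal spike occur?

7

The largest autocorrelation is r_7 = 0.55, with a weaker echo at lag 14 (0.38); the remaining lags stay at or below 0.21.
The dominant spike at lag 7 indicates a seasonal period of 7.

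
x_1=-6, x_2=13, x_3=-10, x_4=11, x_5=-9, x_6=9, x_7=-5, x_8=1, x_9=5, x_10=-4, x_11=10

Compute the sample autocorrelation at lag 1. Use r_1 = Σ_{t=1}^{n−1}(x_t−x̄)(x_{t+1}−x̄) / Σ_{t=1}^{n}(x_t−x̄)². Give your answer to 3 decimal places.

Mean x̄ = (-6 + 13 − 10 + 11 − 9 + 9 − 5 + 1 + 5 − 4 + 10)/11 = 1.3636
Numerator Σ_{t=1}^{10}(x_t−x̄)(x_{t+1}−x̄) = -619.8595
Denominator Σ(x_t−x̄)² = 734.5455
r_1 = -619.8595 / 734.5455 = -0.844

-0.844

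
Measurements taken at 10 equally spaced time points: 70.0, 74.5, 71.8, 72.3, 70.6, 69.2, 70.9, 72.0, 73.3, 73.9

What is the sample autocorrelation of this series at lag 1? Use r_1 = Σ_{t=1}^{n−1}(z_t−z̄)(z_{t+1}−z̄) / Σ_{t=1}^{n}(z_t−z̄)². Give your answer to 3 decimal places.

Mean z̄ = (70.0 + 74.5 + 71.8 + 72.3 + 70.6 + 69.2 + 70.9 + 72.0 + 73.3 + 73.9)/10 = 71.8500
Numerator Σ_{t=1}^{9}(z_t−z̄)(z_{t+1}−z̄) = 3.2575
Denominator Σ(z_t−z̄)² = 26.4650
r_1 = 3.2575 / 26.4650 = 0.123

0.123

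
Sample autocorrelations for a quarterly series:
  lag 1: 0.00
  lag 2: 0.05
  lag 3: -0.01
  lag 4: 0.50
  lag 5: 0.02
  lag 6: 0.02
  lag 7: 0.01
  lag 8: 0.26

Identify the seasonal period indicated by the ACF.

4

The largest autocorrelation is r_4 = 0.50, with a weaker echo at lag 8 (0.26); the remaining lags stay at or below 0.05.
The dominant spike at lag 4 indicates a seasonal period of 4.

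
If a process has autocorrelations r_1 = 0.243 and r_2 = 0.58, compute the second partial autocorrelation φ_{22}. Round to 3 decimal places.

0.554

φ_{22} = (r_2 − r_1²) / (1 − r_1²)
r_1² = (0.243)² = 0.059049
Numerator = 0.58 − 0.0590 = 0.5210; denominator = 1 − 0.0590 = 0.9410
φ_{22} = 0.5210 / 0.9410 = 0.554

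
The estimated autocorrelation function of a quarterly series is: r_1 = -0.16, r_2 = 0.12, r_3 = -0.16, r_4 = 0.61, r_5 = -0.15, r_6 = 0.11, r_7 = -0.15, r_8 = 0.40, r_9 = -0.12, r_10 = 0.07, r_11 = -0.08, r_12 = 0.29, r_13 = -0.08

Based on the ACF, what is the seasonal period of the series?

The largest autocorrelation is r_4 = 0.61, with weaker echoes at lags 8 (0.40) and 12 (0.29); the remaining lags stay at or below 0.12.
The dominant spike at lag 4 indicates a seasonal period of 4.

4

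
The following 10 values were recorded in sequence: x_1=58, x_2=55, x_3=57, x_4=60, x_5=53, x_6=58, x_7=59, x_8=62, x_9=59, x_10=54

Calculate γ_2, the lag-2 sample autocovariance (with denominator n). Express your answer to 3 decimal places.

-2.100

Mean x̄ = (58 + 55 + 57 + 60 + 53 + 58 + 59 + 62 + 59 + 54)/10 = 57.5000
Σ_{t=1}^{8}(x_t−x̄)(x_{t+2}−x̄) = -21.0000
γ_2 = -21.0000 / 10 = -2.100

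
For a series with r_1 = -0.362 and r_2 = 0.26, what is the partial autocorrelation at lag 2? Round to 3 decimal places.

φ_{22} = (r_2 − r_1²) / (1 − r_1²)
r_1² = (-0.362)² = 0.131044
Numerator = 0.26 − 0.1310 = 0.1290; denominator = 1 − 0.1310 = 0.8690
φ_{22} = 0.1290 / 0.8690 = 0.148

0.148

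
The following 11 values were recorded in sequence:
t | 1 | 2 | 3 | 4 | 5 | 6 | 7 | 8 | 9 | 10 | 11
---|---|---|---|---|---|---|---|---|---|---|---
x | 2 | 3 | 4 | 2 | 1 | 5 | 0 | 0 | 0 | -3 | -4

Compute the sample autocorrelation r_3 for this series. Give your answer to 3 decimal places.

0.230

Mean x̄ = (2 + 3 + 4 + 2 + 1 + 5 + 0 + 0 + 0 − 3 − 4)/11 = 0.9091
Numerator Σ_{t=1}^{8}(x_t−x̄)(x_{t+3}−x̄) = 17.2479
Denominator Σ(x_t−x̄)² = 74.9091
r_3 = 17.2479 / 74.9091 = 0.230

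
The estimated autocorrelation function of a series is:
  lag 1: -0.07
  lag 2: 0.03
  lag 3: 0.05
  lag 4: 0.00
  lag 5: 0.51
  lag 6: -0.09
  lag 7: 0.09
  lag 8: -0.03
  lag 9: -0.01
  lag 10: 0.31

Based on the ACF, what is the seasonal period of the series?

5

The largest autocorrelation is r_5 = 0.51, with a weaker echo at lag 10 (0.31); the remaining lags stay at or below 0.09.
The dominant spike at lag 5 indicates a seasonal period of 5.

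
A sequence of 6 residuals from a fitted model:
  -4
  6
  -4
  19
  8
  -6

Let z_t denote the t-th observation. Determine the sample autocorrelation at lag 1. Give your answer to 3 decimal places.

Mean z̄ = (-4 + 6 − 4 + 19 + 8 − 6)/6 = 3.1667
Deviations from mean: -7.1667, 2.8333, -7.1667, 15.8333, 4.8333, -9.1667
Σ(z_t−z̄)(z_{t+1}−z̄) = (-20.3056) + (-20.3056) + (-113.4722) + (76.5278) + (-44.3056) = -121.8611
Denominator Σ(z_t−z̄)² = 468.8333
r_1 = -121.8611 / 468.8333 = -0.260

-0.260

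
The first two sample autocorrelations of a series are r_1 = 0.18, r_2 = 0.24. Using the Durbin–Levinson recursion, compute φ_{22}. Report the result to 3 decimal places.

φ_{22} = (r_2 − r_1²) / (1 − r_1²)
r_1² = (0.18)² = 0.0324
Numerator = 0.24 − 0.0324 = 0.2076; denominator = 1 − 0.0324 = 0.9676
φ_{22} = 0.2076 / 0.9676 = 0.215

0.215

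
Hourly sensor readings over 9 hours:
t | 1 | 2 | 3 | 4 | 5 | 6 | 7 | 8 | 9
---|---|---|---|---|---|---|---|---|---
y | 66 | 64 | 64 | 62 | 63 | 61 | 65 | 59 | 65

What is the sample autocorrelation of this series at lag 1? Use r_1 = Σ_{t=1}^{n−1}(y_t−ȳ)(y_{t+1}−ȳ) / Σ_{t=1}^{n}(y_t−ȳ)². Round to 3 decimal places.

-0.414

Mean ȳ = (66 + 64 + 64 + 62 + 63 + 61 + 65 + 59 + 65)/9 = 63.2222
Numerator Σ_{t=1}^{8}(y_t−ȳ)(y_{t+1}−ȳ) = -16.3827
Denominator Σ(y_t−ȳ)² = 39.5556
r_1 = -16.3827 / 39.5556 = -0.414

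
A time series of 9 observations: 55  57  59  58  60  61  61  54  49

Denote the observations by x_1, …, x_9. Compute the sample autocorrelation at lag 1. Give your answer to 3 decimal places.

0.356

Mean x̄ = (55 + 57 + 59 + 58 + 60 + 61 + 61 + 54 + 49)/9 = 57.1111
Numerator Σ_{t=1}^{8}(x_t−x̄)(x_{t+1}−x̄) = 43.7654
Denominator Σ(x_t−x̄)² = 122.8889
r_1 = 43.7654 / 122.8889 = 0.356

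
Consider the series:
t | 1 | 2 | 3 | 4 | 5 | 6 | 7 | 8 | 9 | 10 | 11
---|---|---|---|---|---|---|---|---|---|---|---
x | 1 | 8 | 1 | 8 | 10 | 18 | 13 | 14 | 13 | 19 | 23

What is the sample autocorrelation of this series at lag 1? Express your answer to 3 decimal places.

0.451

Mean x̄ = (1 + 8 + 1 + 8 + 10 + 18 + 13 + 14 + 13 + 19 + 23)/11 = 11.6364
Numerator Σ_{t=1}^{10}(x_t−x̄)(x_{t+1}−x̄) = 220.4132
Denominator Σ(x_t−x̄)² = 488.5455
r_1 = 220.4132 / 488.5455 = 0.451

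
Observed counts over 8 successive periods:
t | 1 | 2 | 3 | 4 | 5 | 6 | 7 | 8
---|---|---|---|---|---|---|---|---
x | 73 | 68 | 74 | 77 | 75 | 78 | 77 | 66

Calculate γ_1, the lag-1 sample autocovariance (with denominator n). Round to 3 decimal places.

0.406

Mean x̄ = (73 + 68 + 74 + 77 + 75 + 78 + 77 + 66)/8 = 73.5000
Σ_{t=1}^{7}(x_t−x̄)(x_{t+1}−x̄) = 3.2500
γ_1 = 3.2500 / 8 = 0.406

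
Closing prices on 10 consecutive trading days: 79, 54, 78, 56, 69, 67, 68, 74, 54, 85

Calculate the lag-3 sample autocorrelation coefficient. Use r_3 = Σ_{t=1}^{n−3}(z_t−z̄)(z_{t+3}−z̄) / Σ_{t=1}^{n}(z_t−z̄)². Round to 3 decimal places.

-0.122

Mean z̄ = (79 + 54 + 78 + 56 + 69 + 67 + 68 + 74 + 54 + 85)/10 = 68.4000
Numerator Σ_{t=1}^{7}(z_t−z̄)(z_{t+3}−z̄) = -131.6800
Denominator Σ(z_t−z̄)² = 1082.4000
r_3 = -131.6800 / 1082.4000 = -0.122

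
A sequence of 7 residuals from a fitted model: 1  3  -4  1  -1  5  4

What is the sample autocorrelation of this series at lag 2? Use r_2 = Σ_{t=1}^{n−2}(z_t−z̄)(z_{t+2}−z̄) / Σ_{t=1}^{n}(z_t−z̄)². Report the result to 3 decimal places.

0.102

Mean z̄ = (1 + 3 − 4 + 1 − 1 + 5 + 4)/7 = 1.2857
Numerator Σ_{t=1}^{5}(z_t−z̄)(z_{t+2}−z̄) = 5.8367
Denominator Σ(z_t−z̄)² = 57.4286
r_2 = 5.8367 / 57.4286 = 0.102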